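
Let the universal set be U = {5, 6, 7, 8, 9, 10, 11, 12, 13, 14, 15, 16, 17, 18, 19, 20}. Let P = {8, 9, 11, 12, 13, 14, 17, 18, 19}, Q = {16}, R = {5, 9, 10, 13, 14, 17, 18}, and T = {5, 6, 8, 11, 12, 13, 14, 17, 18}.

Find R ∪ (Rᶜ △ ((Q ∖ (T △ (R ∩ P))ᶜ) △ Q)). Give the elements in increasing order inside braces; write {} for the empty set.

Rᶜ = {6, 7, 8, 11, 12, 15, 16, 19, 20}
R ∩ P = {9, 13, 14, 17, 18}
T △ (R ∩ P) = {5, 6, 8, 9, 11, 12}
(T △ (R ∩ P))ᶜ = {7, 10, 13, 14, 15, 16, 17, 18, 19, 20}
Q ∖ (T △ (R ∩ P))ᶜ = {}
(Q ∖ (T △ (R ∩ P))ᶜ) △ Q = {16}
Rᶜ △ ((Q ∖ (T △ (R ∩ P))ᶜ) △ Q) = {6, 7, 8, 11, 12, 15, 19, 20}
R ∪ (Rᶜ △ ((Q ∖ (T △ (R ∩ P))ᶜ) △ Q)) = {5, 6, 7, 8, 9, 10, 11, 12, 13, 14, 15, 17, 18, 19, 20}

{5, 6, 7, 8, 9, 10, 11, 12, 13, 14, 15, 17, 18, 19, 20}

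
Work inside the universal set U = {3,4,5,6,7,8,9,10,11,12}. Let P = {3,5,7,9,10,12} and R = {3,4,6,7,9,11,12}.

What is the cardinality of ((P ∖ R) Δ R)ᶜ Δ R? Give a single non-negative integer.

P ∖ R = {5,10}
(P ∖ R) Δ R = {3,4,5,6,7,9,10,11,12}
((P ∖ R) Δ R)ᶜ = {8}
((P ∖ R) Δ R)ᶜ Δ R = {3,4,6,7,8,9,11,12}
|((P ∖ R) Δ R)ᶜ Δ R| = 8

8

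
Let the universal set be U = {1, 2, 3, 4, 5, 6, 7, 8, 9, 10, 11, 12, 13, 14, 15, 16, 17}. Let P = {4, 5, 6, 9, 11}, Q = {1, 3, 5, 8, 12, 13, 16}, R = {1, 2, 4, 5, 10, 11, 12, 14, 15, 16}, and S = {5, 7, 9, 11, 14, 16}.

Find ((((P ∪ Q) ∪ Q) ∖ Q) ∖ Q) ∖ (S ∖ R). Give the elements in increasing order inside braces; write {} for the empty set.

P ∪ Q = {1, 3, 4, 5, 6, 8, 9, 11, 12, 13, 16}
(P ∪ Q) ∪ Q = {1, 3, 4, 5, 6, 8, 9, 11, 12, 13, 16}
((P ∪ Q) ∪ Q) ∖ Q = {4, 6, 9, 11}
(((P ∪ Q) ∪ Q) ∖ Q) ∖ Q = {4, 6, 9, 11}
S ∖ R = {7, 9}
((((P ∪ Q) ∪ Q) ∖ Q) ∖ Q) ∖ (S ∖ R) = {4, 6, 11}

{4, 6, 11}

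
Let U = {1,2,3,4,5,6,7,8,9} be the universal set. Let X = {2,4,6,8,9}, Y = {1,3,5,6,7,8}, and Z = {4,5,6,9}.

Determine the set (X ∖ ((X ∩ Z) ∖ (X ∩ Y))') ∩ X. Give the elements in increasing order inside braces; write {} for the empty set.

X ∩ Z = {4,6,9}
X ∩ Y = {6,8}
(X ∩ Z) ∖ (X ∩ Y) = {4,9}
((X ∩ Z) ∖ (X ∩ Y))' = {1,2,3,5,6,7,8}
X ∖ ((X ∩ Z) ∖ (X ∩ Y))' = {4,9}
(X ∖ ((X ∩ Z) ∖ (X ∩ Y))') ∩ X = {4,9}

{4,9}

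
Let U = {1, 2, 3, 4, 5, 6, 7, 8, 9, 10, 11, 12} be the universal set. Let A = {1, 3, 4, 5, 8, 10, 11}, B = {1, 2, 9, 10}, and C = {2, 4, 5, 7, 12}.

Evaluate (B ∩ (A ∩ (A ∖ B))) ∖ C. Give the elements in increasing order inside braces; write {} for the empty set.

A ∖ B = {3, 4, 5, 8, 11}
A ∩ (A ∖ B) = {3, 4, 5, 8, 11}
B ∩ (A ∩ (A ∖ B)) = {}
(B ∩ (A ∩ (A ∖ B))) ∖ C = {}

{}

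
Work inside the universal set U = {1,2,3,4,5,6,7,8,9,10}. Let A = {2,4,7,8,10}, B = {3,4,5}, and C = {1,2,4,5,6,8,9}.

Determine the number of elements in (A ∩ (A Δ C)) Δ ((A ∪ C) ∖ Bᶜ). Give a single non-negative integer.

4

A Δ C = {1,5,6,7,9,10}
A ∩ (A Δ C) = {7,10}
A ∪ C = {1,2,4,5,6,7,8,9,10}
Bᶜ = {1,2,6,7,8,9,10}
(A ∪ C) ∖ Bᶜ = {4,5}
(A ∩ (A Δ C)) Δ ((A ∪ C) ∖ Bᶜ) = {4,5,7,10}
|(A ∩ (A Δ C)) Δ ((A ∪ C) ∖ Bᶜ)| = 4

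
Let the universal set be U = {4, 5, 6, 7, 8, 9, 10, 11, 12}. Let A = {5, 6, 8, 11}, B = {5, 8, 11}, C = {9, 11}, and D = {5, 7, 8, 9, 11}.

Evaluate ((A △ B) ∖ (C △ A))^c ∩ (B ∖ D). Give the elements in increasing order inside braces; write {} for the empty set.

A △ B = {6}
C △ A = {5, 6, 8, 9}
(A △ B) ∖ (C △ A) = {}
((A △ B) ∖ (C △ A))^c = {4, 5, 6, 7, 8, 9, 10, 11, 12}
B ∖ D = {}
((A △ B) ∖ (C △ A))^c ∩ (B ∖ D) = {}

{}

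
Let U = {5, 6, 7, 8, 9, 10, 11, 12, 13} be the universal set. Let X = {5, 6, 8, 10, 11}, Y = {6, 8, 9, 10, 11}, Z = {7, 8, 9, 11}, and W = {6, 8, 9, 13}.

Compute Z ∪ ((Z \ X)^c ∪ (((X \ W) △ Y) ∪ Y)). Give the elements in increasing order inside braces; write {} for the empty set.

Z \ X = {7, 9}
(Z \ X)^c = {5, 6, 8, 10, 11, 12, 13}
X \ W = {5, 10, 11}
(X \ W) △ Y = {5, 6, 8, 9}
((X \ W) △ Y) ∪ Y = {5, 6, 8, 9, 10, 11}
(Z \ X)^c ∪ (((X \ W) △ Y) ∪ Y) = {5, 6, 8, 9, 10, 11, 12, 13}
Z ∪ ((Z \ X)^c ∪ (((X \ W) △ Y) ∪ Y)) = {5, 6, 7, 8, 9, 10, 11, 12, 13}

{5, 6, 7, 8, 9, 10, 11, 12, 13}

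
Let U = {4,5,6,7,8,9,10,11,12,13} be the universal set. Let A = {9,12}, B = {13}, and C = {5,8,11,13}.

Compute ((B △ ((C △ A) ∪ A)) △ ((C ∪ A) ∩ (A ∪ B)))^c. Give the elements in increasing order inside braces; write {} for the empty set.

C △ A = {5,8,9,11,12,13}
(C △ A) ∪ A = {5,8,9,11,12,13}
B △ ((C △ A) ∪ A) = {5,8,9,11,12}
C ∪ A = {5,8,9,11,12,13}
A ∪ B = {9,12,13}
(C ∪ A) ∩ (A ∪ B) = {9,12,13}
(B △ ((C △ A) ∪ A)) △ ((C ∪ A) ∩ (A ∪ B)) = {5,8,11,13}
((B △ ((C △ A) ∪ A)) △ ((C ∪ A) ∩ (A ∪ B)))^c = {4,6,7,9,10,12}

{4,6,7,9,10,12}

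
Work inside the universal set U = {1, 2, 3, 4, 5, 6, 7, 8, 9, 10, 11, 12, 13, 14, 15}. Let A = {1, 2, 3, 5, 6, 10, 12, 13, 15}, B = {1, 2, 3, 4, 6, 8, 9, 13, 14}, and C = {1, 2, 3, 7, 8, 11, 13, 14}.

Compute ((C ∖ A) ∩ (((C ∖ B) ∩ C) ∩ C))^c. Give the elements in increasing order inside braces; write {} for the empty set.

C ∖ A = {7, 8, 11, 14}
C ∖ B = {7, 11}
(C ∖ B) ∩ C = {7, 11}
((C ∖ B) ∩ C) ∩ C = {7, 11}
(C ∖ A) ∩ (((C ∖ B) ∩ C) ∩ C) = {7, 11}
((C ∖ A) ∩ (((C ∖ B) ∩ C) ∩ C))^c = {1, 2, 3, 4, 5, 6, 8, 9, 10, 12, 13, 14, 15}

{1, 2, 3, 4, 5, 6, 8, 9, 10, 12, 13, 14, 15}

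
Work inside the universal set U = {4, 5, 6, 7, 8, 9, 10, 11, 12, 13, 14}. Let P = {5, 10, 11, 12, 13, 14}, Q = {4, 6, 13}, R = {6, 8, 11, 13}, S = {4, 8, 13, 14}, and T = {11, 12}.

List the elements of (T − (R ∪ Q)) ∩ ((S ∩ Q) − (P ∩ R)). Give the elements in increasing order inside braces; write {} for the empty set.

R ∪ Q = {4, 6, 8, 11, 13}
T − (R ∪ Q) = {12}
S ∩ Q = {4, 13}
P ∩ R = {11, 13}
(S ∩ Q) − (P ∩ R) = {4}
(T − (R ∪ Q)) ∩ ((S ∩ Q) − (P ∩ R)) = {}

{}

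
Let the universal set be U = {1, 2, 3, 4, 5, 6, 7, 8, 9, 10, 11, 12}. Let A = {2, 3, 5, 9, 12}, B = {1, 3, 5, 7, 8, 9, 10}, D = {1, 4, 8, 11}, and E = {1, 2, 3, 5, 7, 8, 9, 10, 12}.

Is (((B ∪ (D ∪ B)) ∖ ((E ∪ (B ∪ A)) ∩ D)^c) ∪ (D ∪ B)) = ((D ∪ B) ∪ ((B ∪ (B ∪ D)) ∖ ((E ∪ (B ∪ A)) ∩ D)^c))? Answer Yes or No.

Yes

D ∪ B = {1, 3, 4, 5, 7, 8, 9, 10, 11}
B ∪ (D ∪ B) = {1, 3, 4, 5, 7, 8, 9, 10, 11}
B ∪ A = {1, 2, 3, 5, 7, 8, 9, 10, 12}
E ∪ (B ∪ A) = {1, 2, 3, 5, 7, 8, 9, 10, 12}
(E ∪ (B ∪ A)) ∩ D = {1, 8}
((E ∪ (B ∪ A)) ∩ D)^c = {2, 3, 4, 5, 6, 7, 9, 10, 11, 12}
(B ∪ (D ∪ B)) ∖ ((E ∪ (B ∪ A)) ∩ D)^c = {1, 8}
((B ∪ (D ∪ B)) ∖ ((E ∪ (B ∪ A)) ∩ D)^c) ∪ (D ∪ B) = {1, 3, 4, 5, 7, 8, 9, 10, 11}
B ∪ D = {1, 3, 4, 5, 7, 8, 9, 10, 11}
B ∪ (B ∪ D) = {1, 3, 4, 5, 7, 8, 9, 10, 11}
(B ∪ (B ∪ D)) ∖ ((E ∪ (B ∪ A)) ∩ D)^c = {1, 8}
(D ∪ B) ∪ ((B ∪ (B ∪ D)) ∖ ((E ∪ (B ∪ A)) ∩ D)^c) = {1, 3, 4, 5, 7, 8, 9, 10, 11}
Both equal {1, 3, 4, 5, 7, 8, 9, 10, 11}, so ((B ∪ (D ∪ B)) ∖ ((E ∪ (B ∪ A)) ∩ D)^c) ∪ (D ∪ B) = (D ∪ B) ∪ ((B ∪ (B ∪ D)) ∖ ((E ∪ (B ∪ A)) ∩ D)^c).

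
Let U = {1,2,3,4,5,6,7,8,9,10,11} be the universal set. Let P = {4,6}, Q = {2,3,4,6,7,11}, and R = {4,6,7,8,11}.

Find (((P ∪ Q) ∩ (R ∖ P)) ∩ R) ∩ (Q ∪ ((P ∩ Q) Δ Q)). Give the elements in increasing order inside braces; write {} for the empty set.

P ∪ Q = {2,3,4,6,7,11}
R ∖ P = {7,8,11}
(P ∪ Q) ∩ (R ∖ P) = {7,11}
((P ∪ Q) ∩ (R ∖ P)) ∩ R = {7,11}
P ∩ Q = {4,6}
(P ∩ Q) Δ Q = {2,3,7,11}
Q ∪ ((P ∩ Q) Δ Q) = {2,3,4,6,7,11}
(((P ∪ Q) ∩ (R ∖ P)) ∩ R) ∩ (Q ∪ ((P ∩ Q) Δ Q)) = {7,11}

{7,11}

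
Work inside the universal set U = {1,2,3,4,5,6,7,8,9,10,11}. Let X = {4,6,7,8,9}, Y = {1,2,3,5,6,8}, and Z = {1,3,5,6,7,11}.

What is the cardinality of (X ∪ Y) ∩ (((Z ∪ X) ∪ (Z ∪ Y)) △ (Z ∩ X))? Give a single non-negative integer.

X ∪ Y = {1,2,3,4,5,6,7,8,9}
Z ∪ X = {1,3,4,5,6,7,8,9,11}
Z ∪ Y = {1,2,3,5,6,7,8,11}
(Z ∪ X) ∪ (Z ∪ Y) = {1,2,3,4,5,6,7,8,9,11}
Z ∩ X = {6,7}
((Z ∪ X) ∪ (Z ∪ Y)) △ (Z ∩ X) = {1,2,3,4,5,8,9,11}
(X ∪ Y) ∩ (((Z ∪ X) ∪ (Z ∪ Y)) △ (Z ∩ X)) = {1,2,3,4,5,8,9}
|(X ∪ Y) ∩ (((Z ∪ X) ∪ (Z ∪ Y)) △ (Z ∩ X))| = 7

7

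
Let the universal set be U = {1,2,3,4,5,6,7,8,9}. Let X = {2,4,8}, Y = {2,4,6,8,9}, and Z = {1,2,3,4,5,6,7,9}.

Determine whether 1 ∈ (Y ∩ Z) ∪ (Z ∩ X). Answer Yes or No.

1 ∉ Y and 1 ∈ Z, so 1 ∉ Y ∩ Z
1 ∈ Z and 1 ∉ X, so 1 ∉ Z ∩ X
1 ∉ (Y ∩ Z) and 1 ∉ (Z ∩ X), so 1 ∉ (Y ∩ Z) ∪ (Z ∩ X)

No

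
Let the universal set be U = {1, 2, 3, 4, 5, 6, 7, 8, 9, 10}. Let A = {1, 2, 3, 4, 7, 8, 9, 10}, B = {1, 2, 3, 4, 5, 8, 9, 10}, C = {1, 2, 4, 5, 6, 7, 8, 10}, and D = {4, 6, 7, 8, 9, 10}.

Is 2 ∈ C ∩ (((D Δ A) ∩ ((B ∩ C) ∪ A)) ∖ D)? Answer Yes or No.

2 ∉ D and 2 ∈ A, so 2 ∈ D Δ A
2 ∈ B and 2 ∈ C, so 2 ∈ B ∩ C
2 ∈ (B ∩ C) and 2 ∈ A, so 2 ∈ (B ∩ C) ∪ A
2 ∈ (D Δ A) and 2 ∈ ((B ∩ C) ∪ A), so 2 ∈ (D Δ A) ∩ ((B ∩ C) ∪ A)
2 ∈ ((D Δ A) ∩ ((B ∩ C) ∪ A)) and 2 ∉ D, so 2 ∈ ((D Δ A) ∩ ((B ∩ C) ∪ A)) ∖ D
2 ∈ C and 2 ∈ (((D Δ A) ∩ ((B ∩ C) ∪ A)) ∖ D), so 2 ∈ C ∩ (((D Δ A) ∩ ((B ∩ C) ∪ A)) ∖ D)

Yes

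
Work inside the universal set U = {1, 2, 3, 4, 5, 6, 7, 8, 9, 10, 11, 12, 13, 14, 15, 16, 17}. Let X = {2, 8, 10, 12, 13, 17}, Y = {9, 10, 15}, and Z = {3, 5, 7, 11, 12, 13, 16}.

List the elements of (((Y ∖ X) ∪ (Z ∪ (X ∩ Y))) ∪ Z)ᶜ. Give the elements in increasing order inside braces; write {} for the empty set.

Y ∖ X = {9, 15}
X ∩ Y = {10}
Z ∪ (X ∩ Y) = {3, 5, 7, 10, 11, 12, 13, 16}
(Y ∖ X) ∪ (Z ∪ (X ∩ Y)) = {3, 5, 7, 9, 10, 11, 12, 13, 15, 16}
((Y ∖ X) ∪ (Z ∪ (X ∩ Y))) ∪ Z = {3, 5, 7, 9, 10, 11, 12, 13, 15, 16}
(((Y ∖ X) ∪ (Z ∪ (X ∩ Y))) ∪ Z)ᶜ = {1, 2, 4, 6, 8, 14, 17}

{1, 2, 4, 6, 8, 14, 17}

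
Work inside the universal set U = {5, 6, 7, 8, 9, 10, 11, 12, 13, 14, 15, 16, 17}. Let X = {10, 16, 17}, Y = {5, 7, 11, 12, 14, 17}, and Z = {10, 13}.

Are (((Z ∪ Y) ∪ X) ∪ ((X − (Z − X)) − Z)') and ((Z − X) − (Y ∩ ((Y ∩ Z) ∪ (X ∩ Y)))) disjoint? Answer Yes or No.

No

Z ∪ Y = {5, 7, 10, 11, 12, 13, 14, 17}
(Z ∪ Y) ∪ X = {5, 7, 10, 11, 12, 13, 14, 16, 17}
Z − X = {13}
X − (Z − X) = {10, 16, 17}
(X − (Z − X)) − Z = {16, 17}
((X − (Z − X)) − Z)' = {5, 6, 7, 8, 9, 10, 11, 12, 13, 14, 15}
((Z ∪ Y) ∪ X) ∪ ((X − (Z − X)) − Z)' = {5, 6, 7, 8, 9, 10, 11, 12, 13, 14, 15, 16, 17}
Y ∩ Z = {}
X ∩ Y = {17}
(Y ∩ Z) ∪ (X ∩ Y) = {17}
Y ∩ ((Y ∩ Z) ∪ (X ∩ Y)) = {17}
(Z − X) − (Y ∩ ((Y ∩ Z) ∪ (X ∩ Y))) = {13}
13 lies in both, so they are not disjoint.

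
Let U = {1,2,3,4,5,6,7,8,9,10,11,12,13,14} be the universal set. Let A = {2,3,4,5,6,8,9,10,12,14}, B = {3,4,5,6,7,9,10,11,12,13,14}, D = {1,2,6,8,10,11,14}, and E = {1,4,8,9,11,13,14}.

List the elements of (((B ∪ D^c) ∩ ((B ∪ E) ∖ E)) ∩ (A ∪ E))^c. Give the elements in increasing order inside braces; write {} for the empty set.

{1,2,4,7,8,9,11,13,14}

D^c = {3,4,5,7,9,12,13}
B ∪ D^c = {3,4,5,6,7,9,10,11,12,13,14}
B ∪ E = {1,3,4,5,6,7,8,9,10,11,12,13,14}
(B ∪ E) ∖ E = {3,5,6,7,10,12}
(B ∪ D^c) ∩ ((B ∪ E) ∖ E) = {3,5,6,7,10,12}
A ∪ E = {1,2,3,4,5,6,8,9,10,11,12,13,14}
((B ∪ D^c) ∩ ((B ∪ E) ∖ E)) ∩ (A ∪ E) = {3,5,6,10,12}
(((B ∪ D^c) ∩ ((B ∪ E) ∖ E)) ∩ (A ∪ E))^c = {1,2,4,7,8,9,11,13,14}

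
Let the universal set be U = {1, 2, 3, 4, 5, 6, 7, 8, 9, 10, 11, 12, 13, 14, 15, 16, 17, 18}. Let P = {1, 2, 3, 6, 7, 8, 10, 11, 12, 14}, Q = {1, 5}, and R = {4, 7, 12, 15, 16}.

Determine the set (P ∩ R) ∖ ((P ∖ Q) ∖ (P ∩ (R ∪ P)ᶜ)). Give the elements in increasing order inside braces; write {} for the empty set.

{}

P ∩ R = {7, 12}
P ∖ Q = {2, 3, 6, 7, 8, 10, 11, 12, 14}
R ∪ P = {1, 2, 3, 4, 6, 7, 8, 10, 11, 12, 14, 15, 16}
(R ∪ P)ᶜ = {5, 9, 13, 17, 18}
P ∩ (R ∪ P)ᶜ = {}
(P ∖ Q) ∖ (P ∩ (R ∪ P)ᶜ) = {2, 3, 6, 7, 8, 10, 11, 12, 14}
(P ∩ R) ∖ ((P ∖ Q) ∖ (P ∩ (R ∪ P)ᶜ)) = {}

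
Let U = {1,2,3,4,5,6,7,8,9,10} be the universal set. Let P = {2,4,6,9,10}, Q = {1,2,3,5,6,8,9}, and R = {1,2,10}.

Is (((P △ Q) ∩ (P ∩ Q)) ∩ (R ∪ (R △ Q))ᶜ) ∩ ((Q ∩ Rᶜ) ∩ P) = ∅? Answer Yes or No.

Yes

P △ Q = {1,3,4,5,8,10}
P ∩ Q = {2,6,9}
(P △ Q) ∩ (P ∩ Q) = {}
R △ Q = {3,5,6,8,9,10}
R ∪ (R △ Q) = {1,2,3,5,6,8,9,10}
(R ∪ (R △ Q))ᶜ = {4,7}
((P △ Q) ∩ (P ∩ Q)) ∩ (R ∪ (R △ Q))ᶜ = {}
Rᶜ = {3,4,5,6,7,8,9}
Q ∩ Rᶜ = {3,5,6,8,9}
(Q ∩ Rᶜ) ∩ P = {6,9}
{} and {6,9} share no elements.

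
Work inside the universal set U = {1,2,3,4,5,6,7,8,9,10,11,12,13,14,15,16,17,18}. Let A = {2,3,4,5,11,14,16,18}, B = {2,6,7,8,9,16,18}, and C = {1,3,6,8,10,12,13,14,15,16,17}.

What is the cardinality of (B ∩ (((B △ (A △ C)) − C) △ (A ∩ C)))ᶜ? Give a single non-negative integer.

A △ C = {1,2,4,5,6,8,10,11,12,13,15,17,18}
B △ (A △ C) = {1,4,5,7,9,10,11,12,13,15,16,17}
(B △ (A △ C)) − C = {4,5,7,9,11}
A ∩ C = {3,14,16}
((B △ (A △ C)) − C) △ (A ∩ C) = {3,4,5,7,9,11,14,16}
B ∩ (((B △ (A △ C)) − C) △ (A ∩ C)) = {7,9,16}
(B ∩ (((B △ (A △ C)) − C) △ (A ∩ C)))ᶜ = {1,2,3,4,5,6,8,10,11,12,13,14,15,17,18}
|(B ∩ (((B △ (A △ C)) − C) △ (A ∩ C)))ᶜ| = 15

15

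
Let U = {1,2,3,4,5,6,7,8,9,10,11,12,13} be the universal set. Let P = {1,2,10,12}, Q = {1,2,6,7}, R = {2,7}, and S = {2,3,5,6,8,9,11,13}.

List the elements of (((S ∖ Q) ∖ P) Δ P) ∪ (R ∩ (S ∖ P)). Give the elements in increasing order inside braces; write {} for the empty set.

{1,2,3,5,8,9,10,11,12,13}

S ∖ Q = {3,5,8,9,11,13}
(S ∖ Q) ∖ P = {3,5,8,9,11,13}
((S ∖ Q) ∖ P) Δ P = {1,2,3,5,8,9,10,11,12,13}
S ∖ P = {3,5,6,8,9,11,13}
R ∩ (S ∖ P) = {}
(((S ∖ Q) ∖ P) Δ P) ∪ (R ∩ (S ∖ P)) = {1,2,3,5,8,9,10,11,12,13}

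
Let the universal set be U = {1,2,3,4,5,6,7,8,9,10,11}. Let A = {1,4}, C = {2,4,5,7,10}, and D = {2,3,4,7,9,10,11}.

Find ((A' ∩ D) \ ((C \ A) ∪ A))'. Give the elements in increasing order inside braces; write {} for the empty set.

A' = {2,3,5,6,7,8,9,10,11}
A' ∩ D = {2,3,7,9,10,11}
C \ A = {2,5,7,10}
(C \ A) ∪ A = {1,2,4,5,7,10}
(A' ∩ D) \ ((C \ A) ∪ A) = {3,9,11}
((A' ∩ D) \ ((C \ A) ∪ A))' = {1,2,4,5,6,7,8,10}

{1,2,4,5,6,7,8,10}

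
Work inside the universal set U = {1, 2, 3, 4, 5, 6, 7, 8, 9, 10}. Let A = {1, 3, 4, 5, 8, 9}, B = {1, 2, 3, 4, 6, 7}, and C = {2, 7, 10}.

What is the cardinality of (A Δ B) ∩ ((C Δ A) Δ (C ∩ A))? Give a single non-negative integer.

A Δ B = {2, 5, 6, 7, 8, 9}
C Δ A = {1, 2, 3, 4, 5, 7, 8, 9, 10}
C ∩ A = {}
(C Δ A) Δ (C ∩ A) = {1, 2, 3, 4, 5, 7, 8, 9, 10}
(A Δ B) ∩ ((C Δ A) Δ (C ∩ A)) = {2, 5, 7, 8, 9}
|(A Δ B) ∩ ((C Δ A) Δ (C ∩ A))| = 5

5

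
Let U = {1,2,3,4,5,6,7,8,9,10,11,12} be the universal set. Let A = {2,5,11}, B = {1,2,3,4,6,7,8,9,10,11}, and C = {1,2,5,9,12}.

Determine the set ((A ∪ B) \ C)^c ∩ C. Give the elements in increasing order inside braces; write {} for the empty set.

{1,2,5,9,12}

A ∪ B = {1,2,3,4,5,6,7,8,9,10,11}
(A ∪ B) \ C = {3,4,6,7,8,10,11}
((A ∪ B) \ C)^c = {1,2,5,9,12}
((A ∪ B) \ C)^c ∩ C = {1,2,5,9,12}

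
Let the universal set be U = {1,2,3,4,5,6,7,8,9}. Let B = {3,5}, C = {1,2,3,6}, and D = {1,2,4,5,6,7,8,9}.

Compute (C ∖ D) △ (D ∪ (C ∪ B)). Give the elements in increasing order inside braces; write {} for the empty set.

C ∖ D = {3}
C ∪ B = {1,2,3,5,6}
D ∪ (C ∪ B) = {1,2,3,4,5,6,7,8,9}
(C ∖ D) △ (D ∪ (C ∪ B)) = {1,2,4,5,6,7,8,9}

{1,2,4,5,6,7,8,9}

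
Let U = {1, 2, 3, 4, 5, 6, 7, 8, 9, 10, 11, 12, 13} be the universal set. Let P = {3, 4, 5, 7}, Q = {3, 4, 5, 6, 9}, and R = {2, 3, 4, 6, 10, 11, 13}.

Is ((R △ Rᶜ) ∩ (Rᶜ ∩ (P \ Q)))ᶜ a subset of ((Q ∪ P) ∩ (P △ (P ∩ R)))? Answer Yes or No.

Rᶜ = {1, 5, 7, 8, 9, 12}
R △ Rᶜ = {1, 2, 3, 4, 5, 6, 7, 8, 9, 10, 11, 12, 13}
P \ Q = {7}
Rᶜ ∩ (P \ Q) = {7}
(R △ Rᶜ) ∩ (Rᶜ ∩ (P \ Q)) = {7}
((R △ Rᶜ) ∩ (Rᶜ ∩ (P \ Q)))ᶜ = {1, 2, 3, 4, 5, 6, 8, 9, 10, 11, 12, 13}
Q ∪ P = {3, 4, 5, 6, 7, 9}
P ∩ R = {3, 4}
P △ (P ∩ R) = {5, 7}
(Q ∪ P) ∩ (P △ (P ∩ R)) = {5, 7}
1 ∈ ((R △ Rᶜ) ∩ (Rᶜ ∩ (P \ Q)))ᶜ but 1 ∉ (Q ∪ P) ∩ (P △ (P ∩ R)), so the inclusion fails.

No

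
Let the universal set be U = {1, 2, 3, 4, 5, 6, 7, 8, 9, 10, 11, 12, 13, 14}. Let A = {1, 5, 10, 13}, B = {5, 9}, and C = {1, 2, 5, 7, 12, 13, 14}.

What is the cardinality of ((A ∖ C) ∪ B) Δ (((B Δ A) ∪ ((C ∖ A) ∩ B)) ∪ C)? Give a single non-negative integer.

6

A ∖ C = {10}
(A ∖ C) ∪ B = {5, 9, 10}
B Δ A = {1, 9, 10, 13}
C ∖ A = {2, 7, 12, 14}
(C ∖ A) ∩ B = {}
(B Δ A) ∪ ((C ∖ A) ∩ B) = {1, 9, 10, 13}
((B Δ A) ∪ ((C ∖ A) ∩ B)) ∪ C = {1, 2, 5, 7, 9, 10, 12, 13, 14}
((A ∖ C) ∪ B) Δ (((B Δ A) ∪ ((C ∖ A) ∩ B)) ∪ C) = {1, 2, 7, 12, 13, 14}
|((A ∖ C) ∪ B) Δ (((B Δ A) ∪ ((C ∖ A) ∩ B)) ∪ C)| = 6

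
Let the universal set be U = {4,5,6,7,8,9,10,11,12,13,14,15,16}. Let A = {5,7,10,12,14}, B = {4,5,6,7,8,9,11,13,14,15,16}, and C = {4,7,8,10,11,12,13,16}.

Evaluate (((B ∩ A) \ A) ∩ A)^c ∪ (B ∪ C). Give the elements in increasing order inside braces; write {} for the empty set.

{4,5,6,7,8,9,10,11,12,13,14,15,16}

B ∩ A = {5,7,14}
(B ∩ A) \ A = {}
((B ∩ A) \ A) ∩ A = {}
(((B ∩ A) \ A) ∩ A)^c = {4,5,6,7,8,9,10,11,12,13,14,15,16}
B ∪ C = {4,5,6,7,8,9,10,11,12,13,14,15,16}
(((B ∩ A) \ A) ∩ A)^c ∪ (B ∪ C) = {4,5,6,7,8,9,10,11,12,13,14,15,16}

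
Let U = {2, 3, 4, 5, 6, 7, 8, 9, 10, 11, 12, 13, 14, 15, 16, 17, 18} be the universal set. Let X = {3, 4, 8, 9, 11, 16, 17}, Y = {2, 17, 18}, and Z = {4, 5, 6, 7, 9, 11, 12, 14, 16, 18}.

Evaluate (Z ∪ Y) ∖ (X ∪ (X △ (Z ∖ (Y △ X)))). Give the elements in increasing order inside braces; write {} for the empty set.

{2, 18}

Z ∪ Y = {2, 4, 5, 6, 7, 9, 11, 12, 14, 16, 17, 18}
Y △ X = {2, 3, 4, 8, 9, 11, 16, 18}
Z ∖ (Y △ X) = {5, 6, 7, 12, 14}
X △ (Z ∖ (Y △ X)) = {3, 4, 5, 6, 7, 8, 9, 11, 12, 14, 16, 17}
X ∪ (X △ (Z ∖ (Y △ X))) = {3, 4, 5, 6, 7, 8, 9, 11, 12, 14, 16, 17}
(Z ∪ Y) ∖ (X ∪ (X △ (Z ∖ (Y △ X)))) = {2, 18}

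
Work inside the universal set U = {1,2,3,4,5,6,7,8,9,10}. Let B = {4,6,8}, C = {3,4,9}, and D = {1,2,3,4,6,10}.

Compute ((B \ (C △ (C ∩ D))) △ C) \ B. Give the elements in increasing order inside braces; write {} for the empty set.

{3,9}

C ∩ D = {3,4}
C △ (C ∩ D) = {9}
B \ (C △ (C ∩ D)) = {4,6,8}
(B \ (C △ (C ∩ D))) △ C = {3,6,8,9}
((B \ (C △ (C ∩ D))) △ C) \ B = {3,9}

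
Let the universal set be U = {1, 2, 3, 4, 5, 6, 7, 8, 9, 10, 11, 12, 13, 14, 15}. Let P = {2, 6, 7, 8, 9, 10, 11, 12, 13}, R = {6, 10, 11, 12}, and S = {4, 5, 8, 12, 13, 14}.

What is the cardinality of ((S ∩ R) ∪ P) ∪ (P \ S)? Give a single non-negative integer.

S ∩ R = {12}
(S ∩ R) ∪ P = {2, 6, 7, 8, 9, 10, 11, 12, 13}
P \ S = {2, 6, 7, 9, 10, 11}
((S ∩ R) ∪ P) ∪ (P \ S) = {2, 6, 7, 8, 9, 10, 11, 12, 13}
|((S ∩ R) ∪ P) ∪ (P \ S)| = 9

9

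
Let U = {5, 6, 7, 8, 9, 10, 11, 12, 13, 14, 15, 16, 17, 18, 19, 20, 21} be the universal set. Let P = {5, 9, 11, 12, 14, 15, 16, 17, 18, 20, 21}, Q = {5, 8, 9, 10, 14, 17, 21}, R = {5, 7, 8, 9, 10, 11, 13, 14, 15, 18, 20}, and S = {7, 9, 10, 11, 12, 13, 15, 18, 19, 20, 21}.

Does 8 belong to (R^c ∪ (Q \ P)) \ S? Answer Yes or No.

Yes

8 ∈ R, so 8 ∉ R^c
8 ∈ Q and 8 ∉ P, so 8 ∈ Q \ P
8 ∉ R^c and 8 ∈ (Q \ P), so 8 ∈ R^c ∪ (Q \ P)
8 ∈ (R^c ∪ (Q \ P)) and 8 ∉ S, so 8 ∈ (R^c ∪ (Q \ P)) \ S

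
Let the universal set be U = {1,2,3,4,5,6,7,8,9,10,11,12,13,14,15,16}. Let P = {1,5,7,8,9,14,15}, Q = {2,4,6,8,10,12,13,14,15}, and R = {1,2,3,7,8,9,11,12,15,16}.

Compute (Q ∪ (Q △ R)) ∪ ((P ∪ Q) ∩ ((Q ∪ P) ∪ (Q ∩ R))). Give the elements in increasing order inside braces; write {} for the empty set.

{1,2,3,4,5,6,7,8,9,10,11,12,13,14,15,16}

Q △ R = {1,3,4,6,7,9,10,11,13,14,16}
Q ∪ (Q △ R) = {1,2,3,4,6,7,8,9,10,11,12,13,14,15,16}
P ∪ Q = {1,2,4,5,6,7,8,9,10,12,13,14,15}
Q ∪ P = {1,2,4,5,6,7,8,9,10,12,13,14,15}
Q ∩ R = {2,8,12,15}
(Q ∪ P) ∪ (Q ∩ R) = {1,2,4,5,6,7,8,9,10,12,13,14,15}
(P ∪ Q) ∩ ((Q ∪ P) ∪ (Q ∩ R)) = {1,2,4,5,6,7,8,9,10,12,13,14,15}
(Q ∪ (Q △ R)) ∪ ((P ∪ Q) ∩ ((Q ∪ P) ∪ (Q ∩ R))) = {1,2,3,4,5,6,7,8,9,10,11,12,13,14,15,16}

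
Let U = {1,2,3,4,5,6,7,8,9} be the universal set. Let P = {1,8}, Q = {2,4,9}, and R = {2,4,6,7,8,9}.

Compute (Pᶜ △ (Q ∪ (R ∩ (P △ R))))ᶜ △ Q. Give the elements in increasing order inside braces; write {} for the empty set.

{1,6,7,8}

Pᶜ = {2,3,4,5,6,7,9}
P △ R = {1,2,4,6,7,9}
R ∩ (P △ R) = {2,4,6,7,9}
Q ∪ (R ∩ (P △ R)) = {2,4,6,7,9}
Pᶜ △ (Q ∪ (R ∩ (P △ R))) = {3,5}
(Pᶜ △ (Q ∪ (R ∩ (P △ R))))ᶜ = {1,2,4,6,7,8,9}
(Pᶜ △ (Q ∪ (R ∩ (P △ R))))ᶜ △ Q = {1,6,7,8}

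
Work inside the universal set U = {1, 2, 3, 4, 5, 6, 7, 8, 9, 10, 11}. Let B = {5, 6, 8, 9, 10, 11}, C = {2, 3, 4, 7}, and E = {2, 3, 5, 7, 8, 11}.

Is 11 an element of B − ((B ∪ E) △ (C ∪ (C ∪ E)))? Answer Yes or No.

Yes

11 ∈ B and 11 ∈ E, so 11 ∈ B ∪ E
11 ∉ C and 11 ∈ E, so 11 ∈ C ∪ E
11 ∉ C and 11 ∈ (C ∪ E), so 11 ∈ C ∪ (C ∪ E)
11 ∈ (B ∪ E) and 11 ∈ (C ∪ (C ∪ E)), so 11 ∉ (B ∪ E) △ (C ∪ (C ∪ E))
11 ∈ B and 11 ∉ ((B ∪ E) △ (C ∪ (C ∪ E))), so 11 ∈ B − ((B ∪ E) △ (C ∪ (C ∪ E)))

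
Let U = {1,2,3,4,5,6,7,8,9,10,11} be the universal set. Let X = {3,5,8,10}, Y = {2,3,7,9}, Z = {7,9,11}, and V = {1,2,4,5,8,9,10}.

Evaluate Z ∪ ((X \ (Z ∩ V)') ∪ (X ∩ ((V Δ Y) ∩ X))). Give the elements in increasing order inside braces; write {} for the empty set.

{3,5,7,8,9,10,11}

Z ∩ V = {9}
(Z ∩ V)' = {1,2,3,4,5,6,7,8,10,11}
X \ (Z ∩ V)' = {}
V Δ Y = {1,3,4,5,7,8,10}
(V Δ Y) ∩ X = {3,5,8,10}
X ∩ ((V Δ Y) ∩ X) = {3,5,8,10}
(X \ (Z ∩ V)') ∪ (X ∩ ((V Δ Y) ∩ X)) = {3,5,8,10}
Z ∪ ((X \ (Z ∩ V)') ∪ (X ∩ ((V Δ Y) ∩ X))) = {3,5,7,8,9,10,11}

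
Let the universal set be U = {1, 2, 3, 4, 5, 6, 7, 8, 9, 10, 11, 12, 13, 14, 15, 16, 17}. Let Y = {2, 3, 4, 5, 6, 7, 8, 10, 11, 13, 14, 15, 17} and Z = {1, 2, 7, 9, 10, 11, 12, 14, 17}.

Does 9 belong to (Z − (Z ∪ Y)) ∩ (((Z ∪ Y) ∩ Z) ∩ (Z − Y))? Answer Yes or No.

No

9 ∈ Z and 9 ∉ Y, so 9 ∈ Z ∪ Y
9 ∈ Z and 9 ∈ (Z ∪ Y), so 9 ∉ Z − (Z ∪ Y)
9 ∈ Z and 9 ∉ Y, so 9 ∈ Z ∪ Y
9 ∈ (Z ∪ Y) and 9 ∈ Z, so 9 ∈ (Z ∪ Y) ∩ Z
9 ∈ Z and 9 ∉ Y, so 9 ∈ Z − Y
9 ∈ ((Z ∪ Y) ∩ Z) and 9 ∈ (Z − Y), so 9 ∈ ((Z ∪ Y) ∩ Z) ∩ (Z − Y)
9 ∉ (Z − (Z ∪ Y)) and 9 ∈ (((Z ∪ Y) ∩ Z) ∩ (Z − Y)), so 9 ∉ (Z − (Z ∪ Y)) ∩ (((Z ∪ Y) ∩ Z) ∩ (Z − Y))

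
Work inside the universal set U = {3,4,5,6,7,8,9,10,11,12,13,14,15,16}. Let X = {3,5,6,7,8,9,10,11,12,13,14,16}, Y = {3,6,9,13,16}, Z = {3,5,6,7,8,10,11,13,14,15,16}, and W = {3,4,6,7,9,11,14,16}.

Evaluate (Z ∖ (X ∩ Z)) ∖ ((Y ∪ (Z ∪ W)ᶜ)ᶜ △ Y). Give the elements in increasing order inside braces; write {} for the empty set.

{}

X ∩ Z = {3,5,6,7,8,10,11,13,14,16}
Z ∖ (X ∩ Z) = {15}
Z ∪ W = {3,4,5,6,7,8,9,10,11,13,14,15,16}
(Z ∪ W)ᶜ = {12}
Y ∪ (Z ∪ W)ᶜ = {3,6,9,12,13,16}
(Y ∪ (Z ∪ W)ᶜ)ᶜ = {4,5,7,8,10,11,14,15}
(Y ∪ (Z ∪ W)ᶜ)ᶜ △ Y = {3,4,5,6,7,8,9,10,11,13,14,15,16}
(Z ∖ (X ∩ Z)) ∖ ((Y ∪ (Z ∪ W)ᶜ)ᶜ △ Y) = {}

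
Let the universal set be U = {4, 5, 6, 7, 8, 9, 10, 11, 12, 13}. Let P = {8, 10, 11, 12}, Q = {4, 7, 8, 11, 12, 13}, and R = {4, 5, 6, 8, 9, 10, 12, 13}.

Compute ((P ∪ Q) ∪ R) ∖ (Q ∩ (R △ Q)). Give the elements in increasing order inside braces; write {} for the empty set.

{4, 5, 6, 8, 9, 10, 12, 13}

P ∪ Q = {4, 7, 8, 10, 11, 12, 13}
(P ∪ Q) ∪ R = {4, 5, 6, 7, 8, 9, 10, 11, 12, 13}
R △ Q = {5, 6, 7, 9, 10, 11}
Q ∩ (R △ Q) = {7, 11}
((P ∪ Q) ∪ R) ∖ (Q ∩ (R △ Q)) = {4, 5, 6, 8, 9, 10, 12, 13}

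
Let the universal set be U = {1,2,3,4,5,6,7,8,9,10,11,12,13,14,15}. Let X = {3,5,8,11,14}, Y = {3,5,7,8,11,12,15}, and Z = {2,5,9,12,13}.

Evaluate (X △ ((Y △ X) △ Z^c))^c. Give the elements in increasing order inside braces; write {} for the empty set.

{2,3,7,8,9,11,13,15}

Y △ X = {7,12,14,15}
Z^c = {1,3,4,6,7,8,10,11,14,15}
(Y △ X) △ Z^c = {1,3,4,6,8,10,11,12}
X △ ((Y △ X) △ Z^c) = {1,4,5,6,10,12,14}
(X △ ((Y △ X) △ Z^c))^c = {2,3,7,8,9,11,13,15}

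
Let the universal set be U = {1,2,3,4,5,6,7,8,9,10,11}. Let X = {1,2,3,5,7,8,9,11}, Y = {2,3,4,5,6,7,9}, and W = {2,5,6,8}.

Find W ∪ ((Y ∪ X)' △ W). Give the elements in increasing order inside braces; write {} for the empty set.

{2,5,6,8,10}

Y ∪ X = {1,2,3,4,5,6,7,8,9,11}
(Y ∪ X)' = {10}
(Y ∪ X)' △ W = {2,5,6,8,10}
W ∪ ((Y ∪ X)' △ W) = {2,5,6,8,10}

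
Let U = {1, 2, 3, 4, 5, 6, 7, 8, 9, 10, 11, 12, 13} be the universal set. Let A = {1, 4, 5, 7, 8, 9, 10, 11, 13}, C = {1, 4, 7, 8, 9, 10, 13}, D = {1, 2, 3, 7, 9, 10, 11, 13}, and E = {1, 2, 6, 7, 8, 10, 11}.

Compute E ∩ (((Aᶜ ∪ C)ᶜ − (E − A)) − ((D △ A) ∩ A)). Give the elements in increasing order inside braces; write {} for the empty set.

{11}

Aᶜ = {2, 3, 6, 12}
Aᶜ ∪ C = {1, 2, 3, 4, 6, 7, 8, 9, 10, 12, 13}
(Aᶜ ∪ C)ᶜ = {5, 11}
E − A = {2, 6}
(Aᶜ ∪ C)ᶜ − (E − A) = {5, 11}
D △ A = {2, 3, 4, 5, 8}
(D △ A) ∩ A = {4, 5, 8}
((Aᶜ ∪ C)ᶜ − (E − A)) − ((D △ A) ∩ A) = {11}
E ∩ (((Aᶜ ∪ C)ᶜ − (E − A)) − ((D △ A) ∩ A)) = {11}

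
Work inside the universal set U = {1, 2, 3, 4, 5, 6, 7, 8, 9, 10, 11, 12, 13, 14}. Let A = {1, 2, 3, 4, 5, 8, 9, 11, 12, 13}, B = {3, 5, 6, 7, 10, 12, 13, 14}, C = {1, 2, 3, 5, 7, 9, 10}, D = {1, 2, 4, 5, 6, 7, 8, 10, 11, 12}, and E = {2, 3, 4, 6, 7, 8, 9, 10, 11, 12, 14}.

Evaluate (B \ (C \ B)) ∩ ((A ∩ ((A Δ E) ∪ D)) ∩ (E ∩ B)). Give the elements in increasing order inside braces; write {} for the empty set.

{12}

C \ B = {1, 2, 9}
B \ (C \ B) = {3, 5, 6, 7, 10, 12, 13, 14}
A Δ E = {1, 5, 6, 7, 10, 13, 14}
(A Δ E) ∪ D = {1, 2, 4, 5, 6, 7, 8, 10, 11, 12, 13, 14}
A ∩ ((A Δ E) ∪ D) = {1, 2, 4, 5, 8, 11, 12, 13}
E ∩ B = {3, 6, 7, 10, 12, 14}
(A ∩ ((A Δ E) ∪ D)) ∩ (E ∩ B) = {12}
(B \ (C \ B)) ∩ ((A ∩ ((A Δ E) ∪ D)) ∩ (E ∩ B)) = {12}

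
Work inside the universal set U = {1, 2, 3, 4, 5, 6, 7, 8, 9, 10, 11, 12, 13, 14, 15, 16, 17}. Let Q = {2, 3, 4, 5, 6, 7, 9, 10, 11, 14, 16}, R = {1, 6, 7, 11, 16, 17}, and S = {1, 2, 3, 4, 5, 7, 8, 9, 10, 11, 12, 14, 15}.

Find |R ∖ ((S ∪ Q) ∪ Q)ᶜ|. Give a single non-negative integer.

S ∪ Q = {1, 2, 3, 4, 5, 6, 7, 8, 9, 10, 11, 12, 14, 15, 16}
(S ∪ Q) ∪ Q = {1, 2, 3, 4, 5, 6, 7, 8, 9, 10, 11, 12, 14, 15, 16}
((S ∪ Q) ∪ Q)ᶜ = {13, 17}
R ∖ ((S ∪ Q) ∪ Q)ᶜ = {1, 6, 7, 11, 16}
|R ∖ ((S ∪ Q) ∪ Q)ᶜ| = 5

5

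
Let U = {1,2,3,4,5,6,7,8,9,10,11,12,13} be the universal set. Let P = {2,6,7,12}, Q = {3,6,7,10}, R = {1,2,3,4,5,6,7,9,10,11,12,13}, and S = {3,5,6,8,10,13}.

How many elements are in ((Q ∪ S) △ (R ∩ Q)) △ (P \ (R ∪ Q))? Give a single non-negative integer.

3

Q ∪ S = {3,5,6,7,8,10,13}
R ∩ Q = {3,6,7,10}
(Q ∪ S) △ (R ∩ Q) = {5,8,13}
R ∪ Q = {1,2,3,4,5,6,7,9,10,11,12,13}
P \ (R ∪ Q) = {}
((Q ∪ S) △ (R ∩ Q)) △ (P \ (R ∪ Q)) = {5,8,13}
|((Q ∪ S) △ (R ∩ Q)) △ (P \ (R ∪ Q))| = 3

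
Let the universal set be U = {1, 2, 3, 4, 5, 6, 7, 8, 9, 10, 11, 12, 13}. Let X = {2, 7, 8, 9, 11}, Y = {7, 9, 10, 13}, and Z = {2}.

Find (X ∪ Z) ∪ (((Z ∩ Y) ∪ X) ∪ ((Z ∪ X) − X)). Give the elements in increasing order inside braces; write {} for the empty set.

X ∪ Z = {2, 7, 8, 9, 11}
Z ∩ Y = {}
(Z ∩ Y) ∪ X = {2, 7, 8, 9, 11}
Z ∪ X = {2, 7, 8, 9, 11}
(Z ∪ X) − X = {}
((Z ∩ Y) ∪ X) ∪ ((Z ∪ X) − X) = {2, 7, 8, 9, 11}
(X ∪ Z) ∪ (((Z ∩ Y) ∪ X) ∪ ((Z ∪ X) − X)) = {2, 7, 8, 9, 11}

{2, 7, 8, 9, 11}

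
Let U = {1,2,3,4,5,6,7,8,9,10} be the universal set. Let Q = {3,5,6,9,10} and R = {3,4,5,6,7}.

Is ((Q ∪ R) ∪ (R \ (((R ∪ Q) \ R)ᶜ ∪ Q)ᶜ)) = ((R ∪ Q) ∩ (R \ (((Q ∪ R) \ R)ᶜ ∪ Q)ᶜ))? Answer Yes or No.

No

Q ∪ R = {3,4,5,6,7,9,10}
R ∪ Q = {3,4,5,6,7,9,10}
(R ∪ Q) \ R = {9,10}
((R ∪ Q) \ R)ᶜ = {1,2,3,4,5,6,7,8}
((R ∪ Q) \ R)ᶜ ∪ Q = {1,2,3,4,5,6,7,8,9,10}
(((R ∪ Q) \ R)ᶜ ∪ Q)ᶜ = {}
R \ (((R ∪ Q) \ R)ᶜ ∪ Q)ᶜ = {3,4,5,6,7}
(Q ∪ R) ∪ (R \ (((R ∪ Q) \ R)ᶜ ∪ Q)ᶜ) = {3,4,5,6,7,9,10}
(Q ∪ R) \ R = {9,10}
((Q ∪ R) \ R)ᶜ = {1,2,3,4,5,6,7,8}
((Q ∪ R) \ R)ᶜ ∪ Q = {1,2,3,4,5,6,7,8,9,10}
(((Q ∪ R) \ R)ᶜ ∪ Q)ᶜ = {}
R \ (((Q ∪ R) \ R)ᶜ ∪ Q)ᶜ = {3,4,5,6,7}
(R ∪ Q) ∩ (R \ (((Q ∪ R) \ R)ᶜ ∪ Q)ᶜ) = {3,4,5,6,7}
9 ∈ (Q ∪ R) ∪ (R \ (((R ∪ Q) \ R)ᶜ ∪ Q)ᶜ) but 9 ∉ (R ∪ Q) ∩ (R \ (((Q ∪ R) \ R)ᶜ ∪ Q)ᶜ), so they differ.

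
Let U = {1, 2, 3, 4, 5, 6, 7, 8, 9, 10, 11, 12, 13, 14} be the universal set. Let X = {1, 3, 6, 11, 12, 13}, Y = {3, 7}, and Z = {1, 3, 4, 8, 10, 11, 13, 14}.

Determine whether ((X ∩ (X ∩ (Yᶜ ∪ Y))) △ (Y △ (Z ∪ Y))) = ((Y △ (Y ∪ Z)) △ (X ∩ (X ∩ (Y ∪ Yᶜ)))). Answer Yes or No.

Yes

Yᶜ = {1, 2, 4, 5, 6, 8, 9, 10, 11, 12, 13, 14}
Yᶜ ∪ Y = {1, 2, 3, 4, 5, 6, 7, 8, 9, 10, 11, 12, 13, 14}
X ∩ (Yᶜ ∪ Y) = {1, 3, 6, 11, 12, 13}
X ∩ (X ∩ (Yᶜ ∪ Y)) = {1, 3, 6, 11, 12, 13}
Z ∪ Y = {1, 3, 4, 7, 8, 10, 11, 13, 14}
Y △ (Z ∪ Y) = {1, 4, 8, 10, 11, 13, 14}
(X ∩ (X ∩ (Yᶜ ∪ Y))) △ (Y △ (Z ∪ Y)) = {3, 4, 6, 8, 10, 12, 14}
Y ∪ Z = {1, 3, 4, 7, 8, 10, 11, 13, 14}
Y △ (Y ∪ Z) = {1, 4, 8, 10, 11, 13, 14}
Y ∪ Yᶜ = {1, 2, 3, 4, 5, 6, 7, 8, 9, 10, 11, 12, 13, 14}
X ∩ (Y ∪ Yᶜ) = {1, 3, 6, 11, 12, 13}
X ∩ (X ∩ (Y ∪ Yᶜ)) = {1, 3, 6, 11, 12, 13}
(Y △ (Y ∪ Z)) △ (X ∩ (X ∩ (Y ∪ Yᶜ))) = {3, 4, 6, 8, 10, 12, 14}
Both equal {3, 4, 6, 8, 10, 12, 14}, so (X ∩ (X ∩ (Yᶜ ∪ Y))) △ (Y △ (Z ∪ Y)) = (Y △ (Y ∪ Z)) △ (X ∩ (X ∩ (Y ∪ Yᶜ))).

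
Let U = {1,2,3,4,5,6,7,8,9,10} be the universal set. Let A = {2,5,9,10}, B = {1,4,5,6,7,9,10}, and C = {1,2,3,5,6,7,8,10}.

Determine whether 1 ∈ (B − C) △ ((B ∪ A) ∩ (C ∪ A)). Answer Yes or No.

Yes

1 ∈ B and 1 ∈ C, so 1 ∉ B − C
1 ∈ B and 1 ∉ A, so 1 ∈ B ∪ A
1 ∈ C and 1 ∉ A, so 1 ∈ C ∪ A
1 ∈ (B ∪ A) and 1 ∈ (C ∪ A), so 1 ∈ (B ∪ A) ∩ (C ∪ A)
1 ∉ (B − C) and 1 ∈ ((B ∪ A) ∩ (C ∪ A)), so 1 ∈ (B − C) △ ((B ∪ A) ∩ (C ∪ A))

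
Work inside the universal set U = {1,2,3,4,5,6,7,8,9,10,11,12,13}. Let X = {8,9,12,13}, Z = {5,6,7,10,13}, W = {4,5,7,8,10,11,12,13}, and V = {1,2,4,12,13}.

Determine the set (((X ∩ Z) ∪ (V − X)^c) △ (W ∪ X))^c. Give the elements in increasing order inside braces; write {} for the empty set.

{1,2,5,7,8,9,10,11,12,13}

X ∩ Z = {13}
V − X = {1,2,4}
(V − X)^c = {3,5,6,7,8,9,10,11,12,13}
(X ∩ Z) ∪ (V − X)^c = {3,5,6,7,8,9,10,11,12,13}
W ∪ X = {4,5,7,8,9,10,11,12,13}
((X ∩ Z) ∪ (V − X)^c) △ (W ∪ X) = {3,4,6}
(((X ∩ Z) ∪ (V − X)^c) △ (W ∪ X))^c = {1,2,5,7,8,9,10,11,12,13}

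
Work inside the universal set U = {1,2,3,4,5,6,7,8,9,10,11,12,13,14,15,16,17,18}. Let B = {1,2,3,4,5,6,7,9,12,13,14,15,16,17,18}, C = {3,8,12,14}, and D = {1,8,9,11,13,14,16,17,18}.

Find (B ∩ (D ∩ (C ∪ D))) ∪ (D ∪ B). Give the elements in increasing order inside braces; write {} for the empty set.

C ∪ D = {1,3,8,9,11,12,13,14,16,17,18}
D ∩ (C ∪ D) = {1,8,9,11,13,14,16,17,18}
B ∩ (D ∩ (C ∪ D)) = {1,9,13,14,16,17,18}
D ∪ B = {1,2,3,4,5,6,7,8,9,11,12,13,14,15,16,17,18}
(B ∩ (D ∩ (C ∪ D))) ∪ (D ∪ B) = {1,2,3,4,5,6,7,8,9,11,12,13,14,15,16,17,18}

{1,2,3,4,5,6,7,8,9,11,12,13,14,15,16,17,18}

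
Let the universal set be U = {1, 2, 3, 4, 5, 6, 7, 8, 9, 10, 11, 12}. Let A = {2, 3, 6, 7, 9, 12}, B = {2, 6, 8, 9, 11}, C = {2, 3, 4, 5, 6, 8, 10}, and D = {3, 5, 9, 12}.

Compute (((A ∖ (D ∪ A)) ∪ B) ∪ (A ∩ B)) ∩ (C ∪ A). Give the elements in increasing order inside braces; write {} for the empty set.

{2, 6, 8, 9}

D ∪ A = {2, 3, 5, 6, 7, 9, 12}
A ∖ (D ∪ A) = {}
(A ∖ (D ∪ A)) ∪ B = {2, 6, 8, 9, 11}
A ∩ B = {2, 6, 9}
((A ∖ (D ∪ A)) ∪ B) ∪ (A ∩ B) = {2, 6, 8, 9, 11}
C ∪ A = {2, 3, 4, 5, 6, 7, 8, 9, 10, 12}
(((A ∖ (D ∪ A)) ∪ B) ∪ (A ∩ B)) ∩ (C ∪ A) = {2, 6, 8, 9}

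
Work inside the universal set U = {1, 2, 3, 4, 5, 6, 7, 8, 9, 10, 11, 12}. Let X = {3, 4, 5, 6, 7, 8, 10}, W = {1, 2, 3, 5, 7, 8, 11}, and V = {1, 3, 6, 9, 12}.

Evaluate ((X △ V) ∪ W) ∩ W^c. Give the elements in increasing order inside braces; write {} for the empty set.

X △ V = {1, 4, 5, 7, 8, 9, 10, 12}
(X △ V) ∪ W = {1, 2, 3, 4, 5, 7, 8, 9, 10, 11, 12}
W^c = {4, 6, 9, 10, 12}
((X △ V) ∪ W) ∩ W^c = {4, 9, 10, 12}

{4, 9, 10, 12}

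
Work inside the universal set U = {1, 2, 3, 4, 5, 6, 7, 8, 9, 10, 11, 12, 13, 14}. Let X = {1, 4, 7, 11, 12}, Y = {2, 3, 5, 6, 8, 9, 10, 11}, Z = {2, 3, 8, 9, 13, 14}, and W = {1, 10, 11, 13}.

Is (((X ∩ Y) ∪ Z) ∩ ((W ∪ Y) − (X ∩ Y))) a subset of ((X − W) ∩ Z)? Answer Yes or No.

X ∩ Y = {11}
(X ∩ Y) ∪ Z = {2, 3, 8, 9, 11, 13, 14}
W ∪ Y = {1, 2, 3, 5, 6, 8, 9, 10, 11, 13}
(W ∪ Y) − (X ∩ Y) = {1, 2, 3, 5, 6, 8, 9, 10, 13}
((X ∩ Y) ∪ Z) ∩ ((W ∪ Y) − (X ∩ Y)) = {2, 3, 8, 9, 13}
X − W = {4, 7, 12}
(X − W) ∩ Z = {}
2 ∈ ((X ∩ Y) ∪ Z) ∩ ((W ∪ Y) − (X ∩ Y)) but 2 ∉ (X − W) ∩ Z, so the inclusion fails.

No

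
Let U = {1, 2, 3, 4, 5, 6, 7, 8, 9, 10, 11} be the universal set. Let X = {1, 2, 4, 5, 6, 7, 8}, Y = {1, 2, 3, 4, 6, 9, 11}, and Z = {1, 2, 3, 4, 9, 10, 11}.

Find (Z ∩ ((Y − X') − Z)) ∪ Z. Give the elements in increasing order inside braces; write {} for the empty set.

X' = {3, 9, 10, 11}
Y − X' = {1, 2, 4, 6}
(Y − X') − Z = {6}
Z ∩ ((Y − X') − Z) = {}
(Z ∩ ((Y − X') − Z)) ∪ Z = {1, 2, 3, 4, 9, 10, 11}

{1, 2, 3, 4, 9, 10, 11}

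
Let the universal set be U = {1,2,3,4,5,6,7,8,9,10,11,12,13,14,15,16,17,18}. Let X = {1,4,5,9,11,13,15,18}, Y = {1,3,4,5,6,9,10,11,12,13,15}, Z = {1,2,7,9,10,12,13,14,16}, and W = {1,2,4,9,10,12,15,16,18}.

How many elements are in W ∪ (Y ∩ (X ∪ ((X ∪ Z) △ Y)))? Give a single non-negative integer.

14

X ∪ Z = {1,2,4,5,7,9,10,11,12,13,14,15,16,18}
(X ∪ Z) △ Y = {2,3,6,7,14,16,18}
X ∪ ((X ∪ Z) △ Y) = {1,2,3,4,5,6,7,9,11,13,14,15,16,18}
Y ∩ (X ∪ ((X ∪ Z) △ Y)) = {1,3,4,5,6,9,11,13,15}
W ∪ (Y ∩ (X ∪ ((X ∪ Z) △ Y))) = {1,2,3,4,5,6,9,10,11,12,13,15,16,18}
|W ∪ (Y ∩ (X ∪ ((X ∪ Z) △ Y)))| = 14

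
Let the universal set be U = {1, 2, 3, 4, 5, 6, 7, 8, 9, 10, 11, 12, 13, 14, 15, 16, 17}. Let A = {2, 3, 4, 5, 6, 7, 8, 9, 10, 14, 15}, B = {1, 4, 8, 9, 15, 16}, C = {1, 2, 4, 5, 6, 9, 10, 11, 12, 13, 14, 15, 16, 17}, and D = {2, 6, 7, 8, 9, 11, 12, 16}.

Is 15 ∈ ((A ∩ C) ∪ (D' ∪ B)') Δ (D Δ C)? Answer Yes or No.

No

15 ∈ A and 15 ∈ C, so 15 ∈ A ∩ C
15 ∉ D, so 15 ∈ D'
15 ∈ D' and 15 ∈ B, so 15 ∈ D' ∪ B
15 ∉ (D' ∪ B)' since 15 ∈ (D' ∪ B)
15 ∈ (A ∩ C) and 15 ∉ (D' ∪ B)', so 15 ∈ (A ∩ C) ∪ (D' ∪ B)'
15 ∉ D and 15 ∈ C, so 15 ∈ D Δ C
15 ∈ ((A ∩ C) ∪ (D' ∪ B)') and 15 ∈ (D Δ C), so 15 ∉ ((A ∩ C) ∪ (D' ∪ B)') Δ (D Δ C)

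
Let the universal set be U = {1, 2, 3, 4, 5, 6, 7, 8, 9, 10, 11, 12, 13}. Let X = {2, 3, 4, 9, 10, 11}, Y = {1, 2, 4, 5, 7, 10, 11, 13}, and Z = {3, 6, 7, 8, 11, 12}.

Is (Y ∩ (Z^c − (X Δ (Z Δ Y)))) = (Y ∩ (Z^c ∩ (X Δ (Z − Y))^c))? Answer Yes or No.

No

Z^c = {1, 2, 4, 5, 9, 10, 13}
Z Δ Y = {1, 2, 3, 4, 5, 6, 8, 10, 12, 13}
X Δ (Z Δ Y) = {1, 5, 6, 8, 9, 11, 12, 13}
Z^c − (X Δ (Z Δ Y)) = {2, 4, 10}
Y ∩ (Z^c − (X Δ (Z Δ Y))) = {2, 4, 10}
Z − Y = {3, 6, 8, 12}
X Δ (Z − Y) = {2, 4, 6, 8, 9, 10, 11, 12}
(X Δ (Z − Y))^c = {1, 3, 5, 7, 13}
Z^c ∩ (X Δ (Z − Y))^c = {1, 5, 13}
Y ∩ (Z^c ∩ (X Δ (Z − Y))^c) = {1, 5, 13}
1 ∈ Y ∩ (Z^c ∩ (X Δ (Z − Y))^c) but 1 ∉ Y ∩ (Z^c − (X Δ (Z Δ Y))), so they differ.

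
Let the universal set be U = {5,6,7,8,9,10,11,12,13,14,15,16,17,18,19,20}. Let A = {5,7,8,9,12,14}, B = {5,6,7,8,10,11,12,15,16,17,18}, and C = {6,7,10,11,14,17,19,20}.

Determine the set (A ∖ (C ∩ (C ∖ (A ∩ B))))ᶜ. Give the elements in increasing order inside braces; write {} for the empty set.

{6,10,11,13,14,15,16,17,18,19,20}

A ∩ B = {5,7,8,12}
C ∖ (A ∩ B) = {6,10,11,14,17,19,20}
C ∩ (C ∖ (A ∩ B)) = {6,10,11,14,17,19,20}
A ∖ (C ∩ (C ∖ (A ∩ B))) = {5,7,8,9,12}
(A ∖ (C ∩ (C ∖ (A ∩ B))))ᶜ = {6,10,11,13,14,15,16,17,18,19,20}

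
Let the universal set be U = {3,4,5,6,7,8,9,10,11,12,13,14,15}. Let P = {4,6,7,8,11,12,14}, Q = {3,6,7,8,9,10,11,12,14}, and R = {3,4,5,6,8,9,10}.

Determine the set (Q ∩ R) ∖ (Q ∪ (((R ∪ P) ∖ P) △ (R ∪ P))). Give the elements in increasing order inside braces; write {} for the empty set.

{}

Q ∩ R = {3,6,8,9,10}
R ∪ P = {3,4,5,6,7,8,9,10,11,12,14}
(R ∪ P) ∖ P = {3,5,9,10}
((R ∪ P) ∖ P) △ (R ∪ P) = {4,6,7,8,11,12,14}
Q ∪ (((R ∪ P) ∖ P) △ (R ∪ P)) = {3,4,6,7,8,9,10,11,12,14}
(Q ∩ R) ∖ (Q ∪ (((R ∪ P) ∖ P) △ (R ∪ P))) = {}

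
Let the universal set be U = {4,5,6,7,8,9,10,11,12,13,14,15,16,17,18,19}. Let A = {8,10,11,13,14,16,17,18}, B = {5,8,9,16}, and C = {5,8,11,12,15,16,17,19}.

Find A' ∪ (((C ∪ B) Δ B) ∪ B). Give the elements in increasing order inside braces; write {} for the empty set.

{4,5,6,7,8,9,11,12,15,16,17,19}

A' = {4,5,6,7,9,12,15,19}
C ∪ B = {5,8,9,11,12,15,16,17,19}
(C ∪ B) Δ B = {11,12,15,17,19}
((C ∪ B) Δ B) ∪ B = {5,8,9,11,12,15,16,17,19}
A' ∪ (((C ∪ B) Δ B) ∪ B) = {4,5,6,7,8,9,11,12,15,16,17,19}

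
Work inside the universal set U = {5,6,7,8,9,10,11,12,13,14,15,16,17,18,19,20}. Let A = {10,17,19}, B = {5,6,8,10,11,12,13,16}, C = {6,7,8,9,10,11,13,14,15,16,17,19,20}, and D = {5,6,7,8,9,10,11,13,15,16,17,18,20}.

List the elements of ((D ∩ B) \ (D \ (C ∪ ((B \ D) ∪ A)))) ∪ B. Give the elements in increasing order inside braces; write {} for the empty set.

{5,6,8,10,11,12,13,16}

D ∩ B = {5,6,8,10,11,13,16}
B \ D = {12}
(B \ D) ∪ A = {10,12,17,19}
C ∪ ((B \ D) ∪ A) = {6,7,8,9,10,11,12,13,14,15,16,17,19,20}
D \ (C ∪ ((B \ D) ∪ A)) = {5,18}
(D ∩ B) \ (D \ (C ∪ ((B \ D) ∪ A))) = {6,8,10,11,13,16}
((D ∩ B) \ (D \ (C ∪ ((B \ D) ∪ A)))) ∪ B = {5,6,8,10,11,12,13,16}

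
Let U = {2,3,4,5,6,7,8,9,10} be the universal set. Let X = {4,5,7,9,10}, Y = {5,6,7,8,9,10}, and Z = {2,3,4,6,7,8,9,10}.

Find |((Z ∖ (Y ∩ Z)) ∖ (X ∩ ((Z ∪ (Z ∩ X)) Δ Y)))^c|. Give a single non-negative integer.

7

Y ∩ Z = {6,7,8,9,10}
Z ∖ (Y ∩ Z) = {2,3,4}
Z ∩ X = {4,7,9,10}
Z ∪ (Z ∩ X) = {2,3,4,6,7,8,9,10}
(Z ∪ (Z ∩ X)) Δ Y = {2,3,4,5}
X ∩ ((Z ∪ (Z ∩ X)) Δ Y) = {4,5}
(Z ∖ (Y ∩ Z)) ∖ (X ∩ ((Z ∪ (Z ∩ X)) Δ Y)) = {2,3}
((Z ∖ (Y ∩ Z)) ∖ (X ∩ ((Z ∪ (Z ∩ X)) Δ Y)))^c = {4,5,6,7,8,9,10}
|((Z ∖ (Y ∩ Z)) ∖ (X ∩ ((Z ∪ (Z ∩ X)) Δ Y)))^c| = 7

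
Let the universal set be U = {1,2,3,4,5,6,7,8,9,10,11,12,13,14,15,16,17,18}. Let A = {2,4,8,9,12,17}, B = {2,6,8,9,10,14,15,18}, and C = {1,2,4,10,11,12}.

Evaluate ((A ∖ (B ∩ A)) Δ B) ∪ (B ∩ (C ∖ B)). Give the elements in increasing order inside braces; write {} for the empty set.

B ∩ A = {2,8,9}
A ∖ (B ∩ A) = {4,12,17}
(A ∖ (B ∩ A)) Δ B = {2,4,6,8,9,10,12,14,15,17,18}
C ∖ B = {1,4,11,12}
B ∩ (C ∖ B) = {}
((A ∖ (B ∩ A)) Δ B) ∪ (B ∩ (C ∖ B)) = {2,4,6,8,9,10,12,14,15,17,18}

{2,4,6,8,9,10,12,14,15,17,18}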